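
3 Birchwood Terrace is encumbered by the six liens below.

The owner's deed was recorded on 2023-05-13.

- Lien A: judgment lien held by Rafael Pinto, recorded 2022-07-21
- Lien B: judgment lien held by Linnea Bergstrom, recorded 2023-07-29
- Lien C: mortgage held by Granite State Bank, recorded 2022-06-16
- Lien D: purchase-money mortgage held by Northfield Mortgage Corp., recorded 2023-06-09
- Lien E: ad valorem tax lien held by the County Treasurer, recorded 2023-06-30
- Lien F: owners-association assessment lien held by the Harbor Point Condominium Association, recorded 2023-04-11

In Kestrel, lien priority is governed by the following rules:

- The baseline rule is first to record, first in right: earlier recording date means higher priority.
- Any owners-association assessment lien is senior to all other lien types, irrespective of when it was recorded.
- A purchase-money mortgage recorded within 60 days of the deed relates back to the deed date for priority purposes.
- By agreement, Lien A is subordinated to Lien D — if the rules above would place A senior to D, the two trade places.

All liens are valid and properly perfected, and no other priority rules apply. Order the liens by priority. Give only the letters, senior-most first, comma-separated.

F, C, D, A, E, B

Effective dates: D relates back to the deed date 2023-05-13.
F, as an owners-association assessment lien, has superpriority and ranks first.
Remaining liens by effective date: C (2022-06-16), A (2022-07-21), D (2023-05-13), E (2023-06-30), B (2023-07-29).
A would otherwise be senior to D, so under the subordination agreement A and D exchange positions.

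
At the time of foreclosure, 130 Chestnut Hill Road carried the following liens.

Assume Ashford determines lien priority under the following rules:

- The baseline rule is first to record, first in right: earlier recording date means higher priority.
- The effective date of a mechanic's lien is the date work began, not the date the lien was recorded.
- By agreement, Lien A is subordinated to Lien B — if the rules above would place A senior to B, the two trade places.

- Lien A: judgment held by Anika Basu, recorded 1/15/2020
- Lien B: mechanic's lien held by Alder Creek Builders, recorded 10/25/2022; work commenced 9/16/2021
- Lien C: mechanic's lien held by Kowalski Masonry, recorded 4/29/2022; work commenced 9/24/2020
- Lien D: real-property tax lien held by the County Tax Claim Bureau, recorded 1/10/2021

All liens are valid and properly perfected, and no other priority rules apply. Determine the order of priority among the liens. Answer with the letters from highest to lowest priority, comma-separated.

First, effective dates: B's effective date is 9/16/2021, when work began; C's effective date is 9/24/2020, when work began.
By effective date: A (1/15/2020), C (9/24/2020), D (1/10/2021), B (9/16/2021).
A would otherwise be senior to B, so under the subordination agreement A and B exchange positions.

B, C, D, A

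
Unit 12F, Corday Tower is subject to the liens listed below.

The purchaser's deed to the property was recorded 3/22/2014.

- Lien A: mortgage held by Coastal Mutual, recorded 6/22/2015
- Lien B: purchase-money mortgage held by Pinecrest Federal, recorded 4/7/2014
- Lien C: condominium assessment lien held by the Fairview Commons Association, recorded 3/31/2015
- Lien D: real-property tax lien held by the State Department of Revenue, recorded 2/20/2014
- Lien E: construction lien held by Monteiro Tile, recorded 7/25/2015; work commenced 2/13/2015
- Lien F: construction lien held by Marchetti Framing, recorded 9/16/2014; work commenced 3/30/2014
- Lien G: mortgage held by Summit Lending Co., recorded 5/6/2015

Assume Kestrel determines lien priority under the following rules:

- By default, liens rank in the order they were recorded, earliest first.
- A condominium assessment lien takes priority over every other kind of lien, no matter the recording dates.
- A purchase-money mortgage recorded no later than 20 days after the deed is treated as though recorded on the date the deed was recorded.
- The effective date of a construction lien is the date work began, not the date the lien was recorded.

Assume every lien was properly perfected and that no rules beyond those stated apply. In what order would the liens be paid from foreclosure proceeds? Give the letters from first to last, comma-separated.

C, D, B, F, E, G, A

Adjusting effective dates: B was recorded within the 20-day window, so its effective date is the deed date 3/22/2014; E relates back to 2/13/2015 (work commenced); F is treated as recorded 3/30/2014, the work-commencement date.
As a condominium assessment lien, C is senior to every other lien.
The other liens, earliest effective date first: D (2/20/2014), B (3/22/2014), F (3/30/2014), E (2/13/2015), G (5/6/2015), A (6/22/2015).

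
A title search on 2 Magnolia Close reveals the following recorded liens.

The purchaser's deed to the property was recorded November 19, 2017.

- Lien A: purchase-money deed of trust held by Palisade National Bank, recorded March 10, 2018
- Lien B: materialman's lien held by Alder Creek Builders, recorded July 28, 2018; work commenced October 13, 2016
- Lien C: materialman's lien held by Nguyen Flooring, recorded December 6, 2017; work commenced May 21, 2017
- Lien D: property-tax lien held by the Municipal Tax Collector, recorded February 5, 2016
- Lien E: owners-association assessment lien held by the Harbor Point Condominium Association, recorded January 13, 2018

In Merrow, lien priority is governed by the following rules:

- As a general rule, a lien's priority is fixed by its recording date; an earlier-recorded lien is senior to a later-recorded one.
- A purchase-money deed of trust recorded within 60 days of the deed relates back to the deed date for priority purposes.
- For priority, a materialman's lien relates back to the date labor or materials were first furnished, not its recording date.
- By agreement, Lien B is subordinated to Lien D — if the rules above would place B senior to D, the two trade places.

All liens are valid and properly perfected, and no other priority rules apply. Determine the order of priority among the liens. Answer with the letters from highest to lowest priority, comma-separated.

Adjusting effective dates: A missed the 60-day window (111 days after the deed), so its recording date stands; B is treated as recorded October 13, 2016, the work-commencement date; C relates back to May 21, 2017 (work commenced).
By effective date, earliest first: D (February 5, 2016), B (October 13, 2016), C (May 21, 2017), E (January 13, 2018), A (March 10, 2018).
B is already junior to D, so the subordination agreement changes nothing.

D, B, C, E, A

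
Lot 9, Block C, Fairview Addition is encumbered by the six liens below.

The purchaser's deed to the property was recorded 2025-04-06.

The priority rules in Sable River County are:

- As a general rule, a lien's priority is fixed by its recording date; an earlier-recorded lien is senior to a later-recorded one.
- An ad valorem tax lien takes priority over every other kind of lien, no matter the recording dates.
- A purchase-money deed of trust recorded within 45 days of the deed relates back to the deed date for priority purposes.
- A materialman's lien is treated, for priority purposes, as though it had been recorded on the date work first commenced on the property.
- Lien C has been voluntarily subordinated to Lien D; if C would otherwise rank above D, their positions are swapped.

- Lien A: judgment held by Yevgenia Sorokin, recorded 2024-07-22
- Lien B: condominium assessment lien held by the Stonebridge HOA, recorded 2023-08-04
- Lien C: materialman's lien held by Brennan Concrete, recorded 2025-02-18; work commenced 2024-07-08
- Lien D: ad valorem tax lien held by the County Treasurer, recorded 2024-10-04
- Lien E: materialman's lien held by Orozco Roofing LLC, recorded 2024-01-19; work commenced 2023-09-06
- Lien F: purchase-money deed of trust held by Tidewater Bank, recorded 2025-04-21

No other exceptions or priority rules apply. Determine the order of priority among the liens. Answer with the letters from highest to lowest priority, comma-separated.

Adjusting effective dates: C's effective date is 2024-07-08, when work began; E is treated as recorded 2023-09-06, the work-commencement date; F relates back to the deed date 2025-04-06.
D is an ad valorem tax lien, so it outranks all other liens regardless of date.
Among the remaining liens, by effective date: B (2023-08-04), E (2023-09-06), C (2024-07-08), A (2024-07-22), F (2025-04-06).
Since C is not senior to D, the subordination leaves the order unchanged.

D, B, E, C, A, F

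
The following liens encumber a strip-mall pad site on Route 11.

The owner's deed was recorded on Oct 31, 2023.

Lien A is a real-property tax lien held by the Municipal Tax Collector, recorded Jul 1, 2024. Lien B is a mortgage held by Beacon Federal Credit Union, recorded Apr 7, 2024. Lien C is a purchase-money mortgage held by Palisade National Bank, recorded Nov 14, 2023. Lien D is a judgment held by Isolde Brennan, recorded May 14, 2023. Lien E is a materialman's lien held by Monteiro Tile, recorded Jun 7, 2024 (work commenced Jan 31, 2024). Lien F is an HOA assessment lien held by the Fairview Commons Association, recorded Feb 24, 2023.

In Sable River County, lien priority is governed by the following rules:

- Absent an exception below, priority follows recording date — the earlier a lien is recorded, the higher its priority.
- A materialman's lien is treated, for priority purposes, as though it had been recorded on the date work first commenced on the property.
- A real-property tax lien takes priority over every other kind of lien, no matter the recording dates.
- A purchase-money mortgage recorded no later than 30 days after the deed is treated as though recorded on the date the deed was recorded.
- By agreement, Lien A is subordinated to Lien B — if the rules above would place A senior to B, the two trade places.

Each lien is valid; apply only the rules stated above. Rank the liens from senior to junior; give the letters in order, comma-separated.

B, F, D, C, E, A

First, effective dates: C was recorded within the 30-day window, so its effective date is the deed date Oct 31, 2023; E's effective date is Jan 31, 2024, when work began.
A is a real-property tax lien, so it outranks all other liens regardless of date.
Remaining liens by effective date: F (Feb 24, 2023), D (May 14, 2023), C (Oct 31, 2023), E (Jan 31, 2024), B (Apr 7, 2024).
A is senior to B before the subordination, so the two trade places.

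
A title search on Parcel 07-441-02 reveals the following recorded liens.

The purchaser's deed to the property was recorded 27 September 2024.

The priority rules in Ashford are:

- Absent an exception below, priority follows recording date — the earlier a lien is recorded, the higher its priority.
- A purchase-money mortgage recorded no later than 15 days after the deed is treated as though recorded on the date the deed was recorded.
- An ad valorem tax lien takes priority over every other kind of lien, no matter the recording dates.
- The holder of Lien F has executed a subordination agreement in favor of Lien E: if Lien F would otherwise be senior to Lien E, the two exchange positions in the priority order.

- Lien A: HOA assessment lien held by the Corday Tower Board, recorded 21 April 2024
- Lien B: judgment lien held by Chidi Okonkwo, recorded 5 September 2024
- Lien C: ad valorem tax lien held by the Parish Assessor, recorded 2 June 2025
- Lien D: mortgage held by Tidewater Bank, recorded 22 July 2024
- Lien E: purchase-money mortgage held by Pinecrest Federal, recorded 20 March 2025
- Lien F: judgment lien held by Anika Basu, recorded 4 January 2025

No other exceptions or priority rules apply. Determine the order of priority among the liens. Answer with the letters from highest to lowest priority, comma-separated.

Adjusting effective dates: E was recorded 174 days after the deed, outside the 15-day window, so it keeps its recording date.
As an ad valorem tax lien, C is senior to every other lien.
Ordering the rest by effective date: A (21 April 2024), D (22 July 2024), B (5 September 2024), F (4 January 2025), E (20 March 2025).
F would otherwise be senior to E, so under the subordination agreement F and E exchange positions.

C, A, D, B, E, F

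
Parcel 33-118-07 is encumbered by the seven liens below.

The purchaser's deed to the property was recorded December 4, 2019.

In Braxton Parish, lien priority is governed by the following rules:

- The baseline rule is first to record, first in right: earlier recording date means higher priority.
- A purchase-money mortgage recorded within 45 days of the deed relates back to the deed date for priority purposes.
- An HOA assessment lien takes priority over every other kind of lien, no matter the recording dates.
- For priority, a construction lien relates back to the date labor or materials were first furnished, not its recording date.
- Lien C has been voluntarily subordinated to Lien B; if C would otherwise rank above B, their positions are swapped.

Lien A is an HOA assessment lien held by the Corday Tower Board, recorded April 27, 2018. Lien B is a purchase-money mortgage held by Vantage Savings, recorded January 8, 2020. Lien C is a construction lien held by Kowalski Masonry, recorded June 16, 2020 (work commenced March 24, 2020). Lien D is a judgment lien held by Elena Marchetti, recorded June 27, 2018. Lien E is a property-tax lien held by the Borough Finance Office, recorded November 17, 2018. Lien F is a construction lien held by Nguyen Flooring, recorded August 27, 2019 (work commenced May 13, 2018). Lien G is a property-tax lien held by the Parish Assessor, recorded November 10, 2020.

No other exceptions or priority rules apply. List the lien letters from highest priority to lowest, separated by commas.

Effective dates: B was recorded within the 45-day window, so its effective date is the deed date December 4, 2019; C relates back to March 24, 2020 (work commenced); F is treated as recorded May 13, 2018, the work-commencement date.
A is an HOA assessment lien and takes priority over every other lien.
Ordering the rest by effective date: F (May 13, 2018), D (June 27, 2018), E (November 17, 2018), B (December 4, 2019), C (March 24, 2020), G (November 10, 2020).
C already ranks below B; the subordination has no effect.

A, F, D, E, B, C, G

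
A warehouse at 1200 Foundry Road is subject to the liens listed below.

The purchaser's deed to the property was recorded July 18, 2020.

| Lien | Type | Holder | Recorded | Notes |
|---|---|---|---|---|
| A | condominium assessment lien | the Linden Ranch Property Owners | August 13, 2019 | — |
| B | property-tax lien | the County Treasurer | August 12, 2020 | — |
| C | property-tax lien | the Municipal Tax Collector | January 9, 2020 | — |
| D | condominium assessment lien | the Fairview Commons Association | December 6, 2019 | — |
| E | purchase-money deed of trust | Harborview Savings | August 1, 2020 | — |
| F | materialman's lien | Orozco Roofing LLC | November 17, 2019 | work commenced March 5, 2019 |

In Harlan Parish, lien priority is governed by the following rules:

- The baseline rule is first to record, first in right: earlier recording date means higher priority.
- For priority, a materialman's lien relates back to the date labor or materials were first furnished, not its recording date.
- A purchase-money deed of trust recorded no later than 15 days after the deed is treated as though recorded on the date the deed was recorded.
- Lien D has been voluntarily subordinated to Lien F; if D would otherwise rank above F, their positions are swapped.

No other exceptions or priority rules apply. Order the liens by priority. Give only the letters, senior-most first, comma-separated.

First, effective dates: E's effective date is the deed date, July 18, 2020; F relates back to March 5, 2019 (work commenced).
By effective date: F (March 5, 2019), A (August 13, 2019), D (December 6, 2019), C (January 9, 2020), E (July 18, 2020), B (August 12, 2020).
D is already junior to F, so the subordination agreement changes nothing.

F, A, D, C, E, B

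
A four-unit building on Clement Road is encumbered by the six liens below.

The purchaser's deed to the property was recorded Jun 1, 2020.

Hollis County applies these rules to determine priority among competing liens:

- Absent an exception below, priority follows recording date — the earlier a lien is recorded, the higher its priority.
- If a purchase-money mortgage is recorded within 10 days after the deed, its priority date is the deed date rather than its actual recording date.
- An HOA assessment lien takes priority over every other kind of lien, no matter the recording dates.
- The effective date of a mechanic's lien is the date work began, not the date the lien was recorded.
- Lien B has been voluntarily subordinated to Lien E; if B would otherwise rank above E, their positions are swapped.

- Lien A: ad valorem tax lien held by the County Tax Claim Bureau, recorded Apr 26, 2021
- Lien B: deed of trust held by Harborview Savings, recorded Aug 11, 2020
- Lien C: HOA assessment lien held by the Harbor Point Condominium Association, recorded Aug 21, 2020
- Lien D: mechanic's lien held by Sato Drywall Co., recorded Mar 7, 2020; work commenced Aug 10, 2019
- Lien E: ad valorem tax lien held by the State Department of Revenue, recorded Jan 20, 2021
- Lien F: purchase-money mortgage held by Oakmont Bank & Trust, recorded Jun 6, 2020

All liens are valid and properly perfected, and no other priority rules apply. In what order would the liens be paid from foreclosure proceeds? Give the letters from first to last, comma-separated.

C, D, F, E, B, A

Adjusting effective dates: D's effective date is Aug 10, 2019, when work began; F relates back to the deed date Jun 1, 2020.
C is an HOA assessment lien and takes priority over every other lien.
The other liens, earliest effective date first: D (Aug 10, 2019), F (Jun 1, 2020), B (Aug 11, 2020), E (Jan 20, 2021), A (Apr 26, 2021).
The subordination applies — B was senior to E — so B and E swap.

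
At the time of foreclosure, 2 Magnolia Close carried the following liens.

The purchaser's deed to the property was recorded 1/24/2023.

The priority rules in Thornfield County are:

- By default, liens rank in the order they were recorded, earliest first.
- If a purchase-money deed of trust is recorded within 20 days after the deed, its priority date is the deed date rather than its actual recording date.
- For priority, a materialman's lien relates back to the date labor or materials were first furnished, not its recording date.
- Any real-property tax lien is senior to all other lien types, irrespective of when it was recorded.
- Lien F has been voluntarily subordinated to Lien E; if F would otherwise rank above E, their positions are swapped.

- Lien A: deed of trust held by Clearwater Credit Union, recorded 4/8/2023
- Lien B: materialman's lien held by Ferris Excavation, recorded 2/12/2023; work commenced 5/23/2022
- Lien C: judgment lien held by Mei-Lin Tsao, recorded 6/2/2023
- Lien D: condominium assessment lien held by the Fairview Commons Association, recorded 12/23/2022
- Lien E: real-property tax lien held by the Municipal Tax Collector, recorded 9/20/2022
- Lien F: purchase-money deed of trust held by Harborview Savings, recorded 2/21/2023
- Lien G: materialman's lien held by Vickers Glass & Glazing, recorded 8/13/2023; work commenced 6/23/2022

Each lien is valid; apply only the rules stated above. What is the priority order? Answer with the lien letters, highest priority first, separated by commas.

Adjusting effective dates: B relates back to 5/23/2022 (work commenced); F was recorded 28 days after the deed — beyond 20 days — so no relation-back applies; G relates back to 6/23/2022 (work commenced).
E is a real-property tax lien, so it outranks all other liens regardless of date.
Ordering the rest by effective date: B (5/23/2022), G (6/23/2022), D (12/23/2022), F (2/21/2023), A (4/8/2023), C (6/2/2023).
F already ranks below E; the subordination has no effect.

E, B, G, D, F, A, C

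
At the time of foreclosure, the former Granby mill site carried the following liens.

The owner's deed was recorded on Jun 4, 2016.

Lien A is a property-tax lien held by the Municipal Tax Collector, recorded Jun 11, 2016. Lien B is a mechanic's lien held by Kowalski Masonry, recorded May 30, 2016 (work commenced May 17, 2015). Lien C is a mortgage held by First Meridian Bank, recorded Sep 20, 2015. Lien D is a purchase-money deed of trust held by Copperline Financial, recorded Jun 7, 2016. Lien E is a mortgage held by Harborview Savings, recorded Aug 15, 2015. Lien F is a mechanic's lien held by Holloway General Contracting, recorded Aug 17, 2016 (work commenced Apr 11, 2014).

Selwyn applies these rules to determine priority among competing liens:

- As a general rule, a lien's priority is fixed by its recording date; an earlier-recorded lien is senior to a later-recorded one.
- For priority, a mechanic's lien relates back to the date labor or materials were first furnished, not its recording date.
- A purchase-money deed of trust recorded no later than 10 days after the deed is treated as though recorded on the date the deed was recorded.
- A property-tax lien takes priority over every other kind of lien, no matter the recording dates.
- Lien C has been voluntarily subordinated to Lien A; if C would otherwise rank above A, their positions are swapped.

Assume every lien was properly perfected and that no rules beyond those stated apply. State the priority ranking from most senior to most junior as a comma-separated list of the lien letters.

First, effective dates: B's effective date is May 17, 2015, when work began; D was recorded within the 10-day window, so its effective date is the deed date Jun 4, 2016; F's effective date is Apr 11, 2014, when work began.
As a property-tax lien, A is senior to every other lien.
Among the remaining liens, by effective date: F (Apr 11, 2014), B (May 17, 2015), E (Aug 15, 2015), C (Sep 20, 2015), D (Jun 4, 2016).
C already ranks below A; the subordination has no effect.

A, F, B, E, C, D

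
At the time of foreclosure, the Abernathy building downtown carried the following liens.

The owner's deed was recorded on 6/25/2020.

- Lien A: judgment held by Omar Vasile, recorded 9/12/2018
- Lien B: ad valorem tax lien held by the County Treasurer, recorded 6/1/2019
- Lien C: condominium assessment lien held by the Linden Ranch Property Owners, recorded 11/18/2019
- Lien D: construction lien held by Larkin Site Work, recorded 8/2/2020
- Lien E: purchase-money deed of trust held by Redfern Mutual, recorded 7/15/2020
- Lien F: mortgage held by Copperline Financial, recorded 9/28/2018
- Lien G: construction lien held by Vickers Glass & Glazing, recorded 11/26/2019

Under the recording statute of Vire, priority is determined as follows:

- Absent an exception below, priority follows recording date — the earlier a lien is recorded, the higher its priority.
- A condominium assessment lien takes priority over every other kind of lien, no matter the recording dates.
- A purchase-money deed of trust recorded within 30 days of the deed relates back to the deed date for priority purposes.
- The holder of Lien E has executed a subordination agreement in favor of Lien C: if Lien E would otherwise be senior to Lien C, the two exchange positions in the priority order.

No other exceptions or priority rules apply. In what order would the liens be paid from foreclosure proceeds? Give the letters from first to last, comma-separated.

C, A, F, B, G, E, D

Effective dates: E relates back to the deed date 6/25/2020.
C, as a condominium assessment lien, has superpriority and ranks first.
Ordering the rest by effective date: A (9/12/2018), F (9/28/2018), B (6/1/2019), G (11/26/2019), E (6/25/2020), D (8/2/2020).
Since E is not senior to C, the subordination leaves the order unchanged.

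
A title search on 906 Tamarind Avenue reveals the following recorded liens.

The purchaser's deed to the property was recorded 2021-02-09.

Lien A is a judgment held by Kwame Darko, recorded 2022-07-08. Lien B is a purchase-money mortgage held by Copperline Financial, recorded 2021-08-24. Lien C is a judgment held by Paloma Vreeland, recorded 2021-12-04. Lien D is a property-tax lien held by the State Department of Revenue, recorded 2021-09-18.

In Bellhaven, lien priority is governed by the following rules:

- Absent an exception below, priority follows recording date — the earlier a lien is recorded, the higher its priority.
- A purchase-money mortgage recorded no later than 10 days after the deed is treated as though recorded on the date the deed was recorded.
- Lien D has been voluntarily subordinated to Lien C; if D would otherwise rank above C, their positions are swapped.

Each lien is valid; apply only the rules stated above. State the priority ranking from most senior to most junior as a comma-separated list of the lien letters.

B, C, D, A

Adjusting effective dates: B was recorded 196 days after the deed — beyond 10 days — so no relation-back applies.
By effective date, earliest first: B (2021-08-24), D (2021-09-18), C (2021-12-04), A (2022-07-08).
The subordination applies — D was senior to C — so D and C swap.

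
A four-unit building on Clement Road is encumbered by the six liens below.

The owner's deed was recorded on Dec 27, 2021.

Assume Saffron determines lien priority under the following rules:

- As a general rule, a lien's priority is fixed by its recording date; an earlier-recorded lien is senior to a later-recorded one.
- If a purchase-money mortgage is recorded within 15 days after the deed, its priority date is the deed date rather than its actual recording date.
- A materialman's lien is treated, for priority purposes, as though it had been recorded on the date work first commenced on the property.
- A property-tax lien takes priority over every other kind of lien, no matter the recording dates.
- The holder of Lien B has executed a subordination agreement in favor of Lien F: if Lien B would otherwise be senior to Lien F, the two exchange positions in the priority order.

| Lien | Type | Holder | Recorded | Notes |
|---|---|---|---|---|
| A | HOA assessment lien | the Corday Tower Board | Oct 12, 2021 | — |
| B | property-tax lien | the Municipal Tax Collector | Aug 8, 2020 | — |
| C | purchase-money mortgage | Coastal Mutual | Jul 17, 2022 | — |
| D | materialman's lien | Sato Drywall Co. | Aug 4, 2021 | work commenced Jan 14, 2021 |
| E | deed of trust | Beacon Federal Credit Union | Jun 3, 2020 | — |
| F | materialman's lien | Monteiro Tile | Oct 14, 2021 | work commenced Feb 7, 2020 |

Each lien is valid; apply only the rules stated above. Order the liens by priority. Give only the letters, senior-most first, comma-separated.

F, B, E, D, A, C

Effective dates after the stated exceptions: C was recorded 202 days after the deed — beyond 15 days — so no relation-back applies; D relates back to Jan 14, 2021 (work commenced); F's effective date is Feb 7, 2020, when work began.
As a property-tax lien, B is senior to every other lien.
The other liens, earliest effective date first: F (Feb 7, 2020), E (Jun 3, 2020), D (Jan 14, 2021), A (Oct 12, 2021), C (Jul 17, 2022).
Because B would otherwise rank above F, the subordination swaps them.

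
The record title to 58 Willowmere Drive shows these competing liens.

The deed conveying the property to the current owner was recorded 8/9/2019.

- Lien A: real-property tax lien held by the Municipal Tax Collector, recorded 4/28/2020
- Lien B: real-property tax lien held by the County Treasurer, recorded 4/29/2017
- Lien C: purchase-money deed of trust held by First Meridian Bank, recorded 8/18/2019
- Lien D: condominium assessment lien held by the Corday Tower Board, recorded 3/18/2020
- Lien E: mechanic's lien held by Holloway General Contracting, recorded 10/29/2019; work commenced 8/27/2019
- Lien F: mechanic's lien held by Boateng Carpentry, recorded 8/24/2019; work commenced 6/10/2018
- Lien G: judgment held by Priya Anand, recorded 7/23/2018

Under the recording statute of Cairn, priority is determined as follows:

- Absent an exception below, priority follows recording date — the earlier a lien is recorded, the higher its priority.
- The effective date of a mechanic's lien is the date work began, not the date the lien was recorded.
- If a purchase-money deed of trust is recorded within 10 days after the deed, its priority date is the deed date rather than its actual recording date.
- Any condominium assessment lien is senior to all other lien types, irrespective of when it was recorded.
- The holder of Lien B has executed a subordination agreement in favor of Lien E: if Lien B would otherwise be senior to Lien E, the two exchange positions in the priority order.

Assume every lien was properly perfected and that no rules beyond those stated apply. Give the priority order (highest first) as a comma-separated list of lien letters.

First, effective dates: C relates back to the deed date 8/9/2019; E relates back to 8/27/2019 (work commenced); F's effective date is 6/10/2018, when work began.
D is a condominium assessment lien, so it outranks all other liens regardless of date.
Remaining liens by effective date: B (4/29/2017), F (6/10/2018), G (7/23/2018), C (8/9/2019), E (8/27/2019), A (4/28/2020).
B would otherwise be senior to E, so under the subordination agreement B and E exchange positions.

D, E, F, G, C, B, A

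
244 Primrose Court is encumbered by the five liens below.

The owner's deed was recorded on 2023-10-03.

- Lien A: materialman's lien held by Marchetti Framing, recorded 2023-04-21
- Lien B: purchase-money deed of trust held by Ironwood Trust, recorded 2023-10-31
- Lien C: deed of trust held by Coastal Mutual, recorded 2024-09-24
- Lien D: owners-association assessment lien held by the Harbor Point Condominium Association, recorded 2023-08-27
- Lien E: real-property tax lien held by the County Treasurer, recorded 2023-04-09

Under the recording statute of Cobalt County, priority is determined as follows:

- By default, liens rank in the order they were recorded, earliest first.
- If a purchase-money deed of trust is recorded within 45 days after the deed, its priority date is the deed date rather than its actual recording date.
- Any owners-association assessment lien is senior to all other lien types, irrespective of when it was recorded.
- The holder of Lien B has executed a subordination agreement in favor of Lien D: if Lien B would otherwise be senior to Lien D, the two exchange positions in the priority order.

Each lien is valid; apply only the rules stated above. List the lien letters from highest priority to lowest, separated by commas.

D, E, A, B, C

Effective dates: B was recorded within the 45-day window, so its effective date is the deed date 2023-10-03.
As an owners-association assessment lien, D is senior to every other lien.
Ordering the rest by effective date: E (2023-04-09), A (2023-04-21), B (2023-10-03), C (2024-09-24).
Since B is not senior to D, the subordination leaves the order unchanged.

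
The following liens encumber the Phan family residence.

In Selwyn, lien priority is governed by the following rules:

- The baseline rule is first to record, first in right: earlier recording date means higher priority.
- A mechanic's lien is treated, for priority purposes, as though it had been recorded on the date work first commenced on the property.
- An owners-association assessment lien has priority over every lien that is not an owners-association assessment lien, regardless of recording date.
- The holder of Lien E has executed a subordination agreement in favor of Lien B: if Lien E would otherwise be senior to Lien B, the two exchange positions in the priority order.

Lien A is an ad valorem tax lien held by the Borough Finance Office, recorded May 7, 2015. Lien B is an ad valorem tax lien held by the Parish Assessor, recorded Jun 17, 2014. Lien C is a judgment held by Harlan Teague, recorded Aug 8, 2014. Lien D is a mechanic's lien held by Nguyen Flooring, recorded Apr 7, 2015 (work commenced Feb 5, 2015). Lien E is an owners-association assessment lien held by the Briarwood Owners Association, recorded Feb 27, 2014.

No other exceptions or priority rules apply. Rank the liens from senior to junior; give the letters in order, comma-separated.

First, effective dates: D's effective date is Feb 5, 2015, when work began.
E is an owners-association assessment lien and takes priority over every other lien.
The other liens, earliest effective date first: B (Jun 17, 2014), C (Aug 8, 2014), D (Feb 5, 2015), A (May 7, 2015).
The subordination applies — E was senior to B — so E and B swap.

B, E, C, D, A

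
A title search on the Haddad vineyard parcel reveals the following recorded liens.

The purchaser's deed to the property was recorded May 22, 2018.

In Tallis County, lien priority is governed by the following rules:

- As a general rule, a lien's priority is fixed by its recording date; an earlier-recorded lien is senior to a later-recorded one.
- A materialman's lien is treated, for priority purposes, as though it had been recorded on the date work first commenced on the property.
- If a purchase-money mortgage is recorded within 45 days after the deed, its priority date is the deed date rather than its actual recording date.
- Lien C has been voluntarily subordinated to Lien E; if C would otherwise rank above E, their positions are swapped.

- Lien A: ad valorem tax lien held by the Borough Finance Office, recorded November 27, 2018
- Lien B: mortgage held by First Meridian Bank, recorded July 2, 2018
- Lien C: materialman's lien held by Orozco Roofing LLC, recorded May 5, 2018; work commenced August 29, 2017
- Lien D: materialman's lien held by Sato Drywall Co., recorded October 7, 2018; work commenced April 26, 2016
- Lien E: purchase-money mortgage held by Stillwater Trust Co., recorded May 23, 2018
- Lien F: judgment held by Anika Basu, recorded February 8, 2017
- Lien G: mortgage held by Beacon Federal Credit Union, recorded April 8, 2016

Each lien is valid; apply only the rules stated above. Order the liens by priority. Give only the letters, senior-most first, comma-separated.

G, D, F, E, C, B, A

Adjusting effective dates: C's effective date is August 29, 2017, when work began; D's effective date is April 26, 2016, when work began; E was recorded within the 45-day window, so its effective date is the deed date May 22, 2018.
By effective date: G (April 8, 2016), D (April 26, 2016), F (February 8, 2017), C (August 29, 2017), E (May 22, 2018), B (July 2, 2018), A (November 27, 2018).
C is senior to E before the subordination, so the two trade places.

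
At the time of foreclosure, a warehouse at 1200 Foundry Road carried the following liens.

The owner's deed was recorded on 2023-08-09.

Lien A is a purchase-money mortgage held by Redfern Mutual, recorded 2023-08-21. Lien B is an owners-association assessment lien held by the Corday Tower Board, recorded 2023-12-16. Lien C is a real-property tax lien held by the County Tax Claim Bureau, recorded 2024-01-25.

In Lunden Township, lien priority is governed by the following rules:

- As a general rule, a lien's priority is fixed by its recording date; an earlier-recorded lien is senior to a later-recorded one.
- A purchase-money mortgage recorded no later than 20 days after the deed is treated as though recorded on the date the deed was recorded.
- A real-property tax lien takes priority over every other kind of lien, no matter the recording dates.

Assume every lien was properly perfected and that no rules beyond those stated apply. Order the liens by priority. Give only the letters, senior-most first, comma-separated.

First, effective dates: A's effective date is the deed date, 2023-08-09.
C is a real-property tax lien, so it outranks all other liens regardless of date.
Remaining liens by effective date: A (2023-08-09), B (2023-12-16).

C, A, B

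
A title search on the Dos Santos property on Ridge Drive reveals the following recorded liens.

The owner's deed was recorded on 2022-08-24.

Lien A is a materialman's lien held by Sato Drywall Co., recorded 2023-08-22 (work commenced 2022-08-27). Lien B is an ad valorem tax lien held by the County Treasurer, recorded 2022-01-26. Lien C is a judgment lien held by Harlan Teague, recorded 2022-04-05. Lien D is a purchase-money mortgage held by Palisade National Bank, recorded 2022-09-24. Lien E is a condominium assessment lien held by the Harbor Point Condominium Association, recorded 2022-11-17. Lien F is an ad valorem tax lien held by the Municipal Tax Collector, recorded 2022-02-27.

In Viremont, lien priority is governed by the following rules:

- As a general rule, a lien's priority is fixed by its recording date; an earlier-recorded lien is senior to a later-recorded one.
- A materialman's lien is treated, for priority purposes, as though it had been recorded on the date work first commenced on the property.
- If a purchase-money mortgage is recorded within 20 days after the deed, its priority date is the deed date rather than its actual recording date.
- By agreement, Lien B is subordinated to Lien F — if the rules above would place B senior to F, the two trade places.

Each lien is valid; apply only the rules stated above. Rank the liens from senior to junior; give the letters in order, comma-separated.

First, effective dates: A's effective date is 2022-08-27, when work began; D was recorded 31 days after the deed, outside the 20-day window, so it keeps its recording date.
By effective date: B (2022-01-26), F (2022-02-27), C (2022-04-05), A (2022-08-27), D (2022-09-24), E (2022-11-17).
Because B would otherwise rank above F, the subordination swaps them.

F, B, C, A, D, E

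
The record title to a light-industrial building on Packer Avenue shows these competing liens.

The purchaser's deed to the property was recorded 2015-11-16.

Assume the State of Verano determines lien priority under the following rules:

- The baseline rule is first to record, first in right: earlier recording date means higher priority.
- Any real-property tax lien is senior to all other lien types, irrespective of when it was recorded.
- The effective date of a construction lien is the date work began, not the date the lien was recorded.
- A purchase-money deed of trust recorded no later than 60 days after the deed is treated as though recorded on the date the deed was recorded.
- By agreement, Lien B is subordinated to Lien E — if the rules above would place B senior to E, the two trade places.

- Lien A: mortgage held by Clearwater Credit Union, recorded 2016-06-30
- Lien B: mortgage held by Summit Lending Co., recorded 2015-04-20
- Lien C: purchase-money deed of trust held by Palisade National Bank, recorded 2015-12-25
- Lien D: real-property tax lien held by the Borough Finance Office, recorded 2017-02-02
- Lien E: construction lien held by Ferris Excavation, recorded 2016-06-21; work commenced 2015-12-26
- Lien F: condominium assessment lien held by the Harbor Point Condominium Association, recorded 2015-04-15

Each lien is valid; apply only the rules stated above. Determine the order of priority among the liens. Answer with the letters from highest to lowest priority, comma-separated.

D, F, E, C, B, A

Effective dates: C relates back to the deed date 2015-11-16; E is treated as recorded 2015-12-26, the work-commencement date.
As a real-property tax lien, D is senior to every other lien.
Remaining liens by effective date: F (2015-04-15), B (2015-04-20), C (2015-11-16), E (2015-12-26), A (2016-06-30).
B is senior to E before the subordination, so the two trade places.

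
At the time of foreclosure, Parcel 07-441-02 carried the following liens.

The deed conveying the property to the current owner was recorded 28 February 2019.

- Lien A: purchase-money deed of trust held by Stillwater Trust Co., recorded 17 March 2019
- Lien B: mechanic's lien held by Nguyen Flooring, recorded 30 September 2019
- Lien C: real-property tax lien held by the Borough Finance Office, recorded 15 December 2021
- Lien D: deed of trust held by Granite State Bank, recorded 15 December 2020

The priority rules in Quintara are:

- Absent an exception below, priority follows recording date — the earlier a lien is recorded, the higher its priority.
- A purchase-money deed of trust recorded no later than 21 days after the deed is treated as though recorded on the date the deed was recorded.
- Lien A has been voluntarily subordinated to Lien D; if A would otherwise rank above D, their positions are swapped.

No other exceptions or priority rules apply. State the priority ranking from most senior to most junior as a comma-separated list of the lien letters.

Adjusting effective dates: A relates back to the deed date 28 February 2019.
By effective date: A (28 February 2019), B (30 September 2019), D (15 December 2020), C (15 December 2021).
A would otherwise be senior to D, so under the subordination agreement A and D exchange positions.

D, B, A, C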